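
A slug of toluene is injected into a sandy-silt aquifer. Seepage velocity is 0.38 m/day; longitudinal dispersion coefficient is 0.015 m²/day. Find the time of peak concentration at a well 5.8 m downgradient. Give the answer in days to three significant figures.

15.2 days

For the 1D instantaneous-source solution, setting ∂C/∂t = 0 at fixed x gives v²t² + 2Dt − x² = 0, so t = (√(D² + v²x²) − D)/v².
√(D² + v²x²) = √(0.015² + 0.38² × 5.8²) = 2.204; v² = 0.1444.
t = (2.204 − 0.015)/0.1444 = 15.2 days (vs. the pure-advection estimate x/v = 15.3 d).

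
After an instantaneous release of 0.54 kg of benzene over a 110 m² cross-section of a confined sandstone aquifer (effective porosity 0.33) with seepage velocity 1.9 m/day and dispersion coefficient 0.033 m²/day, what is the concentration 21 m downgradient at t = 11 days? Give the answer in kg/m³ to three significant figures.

For an instantaneous plane source, C(x,t) = M/(n_e·A·√(4πDt)) · exp(−(x−vt)²/(4Dt)), with n_e·A the pore (flow) area.
Plume center vt = 1.9 × 11 = 20.9 m, so the well at 21 m is 0.1 m downgradient of the peak.
√(4πDt) = 2.136 m, giving peak height M/(n_e·A·√(4πDt)) = 0.54/(0.33 × 110 × 2.136) = 0.006964 kg/m³.
(x−vt)²/(4Dt) = (0.1)²/(4 × 0.033 × 11) = 0.006887; exp(−0.006887) = 0.9931.
C = 0.006964 × 0.9931 = 0.00692 kg/m³.

0.00692 kg/m³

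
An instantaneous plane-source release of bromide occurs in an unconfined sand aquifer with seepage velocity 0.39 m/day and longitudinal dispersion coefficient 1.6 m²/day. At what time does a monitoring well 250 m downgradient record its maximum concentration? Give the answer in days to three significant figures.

631 days

For the 1D instantaneous-source solution, setting ∂C/∂t = 0 at fixed x gives v²t² + 2Dt − x² = 0, so t = (√(D² + v²x²) − D)/v².
√(D² + v²x²) = √(1.6² + 0.39² × 250²) = 97.51; v² = 0.1521.
t = (97.51 − 1.6)/0.1521 = 631 days (vs. the pure-advection estimate x/v = 641 d).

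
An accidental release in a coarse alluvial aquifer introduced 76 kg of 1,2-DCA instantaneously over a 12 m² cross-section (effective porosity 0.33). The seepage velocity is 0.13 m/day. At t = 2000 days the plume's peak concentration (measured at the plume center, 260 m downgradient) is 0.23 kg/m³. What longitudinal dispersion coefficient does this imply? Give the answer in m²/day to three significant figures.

0.277 m²/day

At the plume center C_max = M/(n_e·A·√(4πDt)), so D = M²/(4πt·(n_e·A·C_max)²).
n_e·A·C_max = 0.33 × 12 × 0.23 = 0.9108 kg/m.
D = 76²/(4π × 2000 × 0.9108²) = 0.277 m²/day.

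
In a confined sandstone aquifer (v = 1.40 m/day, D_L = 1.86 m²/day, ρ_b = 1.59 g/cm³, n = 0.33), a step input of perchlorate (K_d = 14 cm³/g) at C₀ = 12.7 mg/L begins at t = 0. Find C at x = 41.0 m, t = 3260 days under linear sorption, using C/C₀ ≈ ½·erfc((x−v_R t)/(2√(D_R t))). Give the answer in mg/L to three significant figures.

12.4 mg/L

Retardation factor R = 1 + ρ_b·K_d/n = 1 + 1.59 × 14/0.33 = 68.45.
Sorption retards both mechanisms: v_R = v/R = 0.02045 m/day, D_R = D/R = 0.02717 m²/day.
v_R·t = 0.02045 × 3260 = 66.667 m; 2√(D_R t) = 18.82 m; argument = (41.0 − 66.667)/18.82 = -1.364.
C = C₀ × ½·erfc(-1.364) = 12.7 × 0.9731 = 12.4 mg/L.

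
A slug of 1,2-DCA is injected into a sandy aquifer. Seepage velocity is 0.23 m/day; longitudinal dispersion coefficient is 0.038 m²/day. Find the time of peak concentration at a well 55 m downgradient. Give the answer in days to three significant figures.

238 days

For the 1D instantaneous-source solution, setting ∂C/∂t = 0 at fixed x gives v²t² + 2Dt − x² = 0, so t = (√(D² + v²x²) − D)/v².
√(D² + v²x²) = √(0.038² + 0.23² × 55²) = 12.65; v² = 0.0529.
t = (12.65 − 0.038)/0.0529 = 238 days (vs. the pure-advection estimate x/v = 239 d).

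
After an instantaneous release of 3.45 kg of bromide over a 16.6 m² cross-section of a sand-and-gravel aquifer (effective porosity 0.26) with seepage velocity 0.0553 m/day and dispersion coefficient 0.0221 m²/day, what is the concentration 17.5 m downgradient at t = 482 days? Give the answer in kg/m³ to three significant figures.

For an instantaneous plane source, C(x,t) = M/(n_e·A·√(4πDt)) · exp(−(x−vt)²/(4Dt)), with n_e·A the pore (flow) area.
Plume center vt = 0.0553 × 482 = 26.6546 m, so the well at 17.5 m is 9.1546 m upgradient of the peak.
√(4πDt) = 11.57 m, giving peak height M/(n_e·A·√(4πDt)) = 3.45/(0.26 × 16.6 × 11.57) = 0.06909 kg/m³.
(x−vt)²/(4Dt) = (-9.1546)²/(4 × 0.0221 × 482) = 1.967; exp(−1.967) = 0.1399.
C = 0.06909 × 0.1399 = 0.00967 kg/m³.

0.00967 kg/m³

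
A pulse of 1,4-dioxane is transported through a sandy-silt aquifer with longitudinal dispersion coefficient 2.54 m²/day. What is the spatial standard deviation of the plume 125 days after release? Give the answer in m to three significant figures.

Dispersive spreading gives a Gaussian with σ² = 2Dt; advection only shifts the center.
σ = √(2 × 2.54 × 125) = 25.2 m.

25.2 m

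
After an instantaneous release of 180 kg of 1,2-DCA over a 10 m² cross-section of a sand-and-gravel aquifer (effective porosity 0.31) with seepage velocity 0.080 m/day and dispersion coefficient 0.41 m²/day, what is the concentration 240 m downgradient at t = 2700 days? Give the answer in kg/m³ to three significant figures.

0.432 kg/m³

For an instantaneous plane source, C(x,t) = M/(n_e·A·√(4πDt)) · exp(−(x−vt)²/(4Dt)), with n_e·A the pore (flow) area.
Plume center vt = 0.080 × 2700 = 216 m, so the well at 240 m is 24 m downgradient of the peak.
√(4πDt) = 117.9 m, giving peak height M/(n_e·A·√(4πDt)) = 180/(0.31 × 10 × 117.9) = 0.4925 kg/m³.
(x−vt)²/(4Dt) = (24)²/(4 × 0.41 × 2700) = 0.1301; exp(−0.1301) = 0.8780.
C = 0.4925 × 0.8780 = 0.432 kg/m³.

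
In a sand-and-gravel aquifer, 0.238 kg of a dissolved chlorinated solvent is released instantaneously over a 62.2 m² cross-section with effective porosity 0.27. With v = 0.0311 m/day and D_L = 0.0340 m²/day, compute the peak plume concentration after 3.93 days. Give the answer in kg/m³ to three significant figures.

The peak of an instantaneous 1D plume sits at x = vt; there the Gaussian factor is 1 and C_max = M/(n_e·A·√(4πDt)), where n_e·A is the pore area the mass is dissolved in.
√(4πDt) = √(4π × 0.0340 × 3.93) = 1.296 m, so C_max = 0.238/(0.27 × 62.2 × 1.296) = 0.0109 kg/m³.

0.0109 kg/m³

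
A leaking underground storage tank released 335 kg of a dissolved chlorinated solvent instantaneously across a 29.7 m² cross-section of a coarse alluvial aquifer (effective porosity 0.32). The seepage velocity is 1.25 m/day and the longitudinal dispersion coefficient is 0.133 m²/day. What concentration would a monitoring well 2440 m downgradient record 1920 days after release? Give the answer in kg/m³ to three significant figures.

For an instantaneous plane source, C(x,t) = M/(n_e·A·√(4πDt)) · exp(−(x−vt)²/(4Dt)), with n_e·A the pore (flow) area.
Plume center vt = 1.25 × 1920 = 2400 m, so the well at 2440 m is 40 m downgradient of the peak.
√(4πDt) = 56.65 m, giving peak height M/(n_e·A·√(4πDt)) = 335/(0.32 × 29.7 × 56.65) = 0.6222 kg/m³.
(x−vt)²/(4Dt) = (40)²/(4 × 0.133 × 1920) = 1.566; exp(−1.566) = 0.2089.
C = 0.6222 × 0.2089 = 0.130 kg/m³.

0.130 kg/m³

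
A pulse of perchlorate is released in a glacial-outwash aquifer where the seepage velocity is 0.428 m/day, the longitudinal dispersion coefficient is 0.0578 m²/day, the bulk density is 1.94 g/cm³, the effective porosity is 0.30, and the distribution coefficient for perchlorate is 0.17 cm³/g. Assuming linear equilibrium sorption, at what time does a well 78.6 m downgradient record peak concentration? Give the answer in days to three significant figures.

385 days

Retardation factor R = 1 + ρ_b·K_d/n = 1 + 1.94 × 0.17/0.30 = 2.099.
Sorption retards both mechanisms: v_R = v/R = 0.2039 m/day, D_R = D/R = 0.02754 m²/day.
Peak time from v_R²t² + 2D_R t − x² = 0: t = (√(D_R² + v_R²x²) − D_R)/v_R².
√(D_R² + v_R²x²) = √(0.02754² + 0.2039² × 78.6²) = 16.03; v_R² = 0.04158.
t = (16.03 − 0.02754)/0.04158 = 385 days.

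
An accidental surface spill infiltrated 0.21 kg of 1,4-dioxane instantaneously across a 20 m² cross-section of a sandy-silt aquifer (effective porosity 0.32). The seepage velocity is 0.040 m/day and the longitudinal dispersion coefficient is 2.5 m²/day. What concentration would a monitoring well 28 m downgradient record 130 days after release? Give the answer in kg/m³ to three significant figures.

For an instantaneous plane source, C(x,t) = M/(n_e·A·√(4πDt)) · exp(−(x−vt)²/(4Dt)), with n_e·A the pore (flow) area.
Plume center vt = 0.040 × 130 = 5.2 m, so the well at 28 m is 22.8 m downgradient of the peak.
√(4πDt) = 63.91 m, giving peak height M/(n_e·A·√(4πDt)) = 0.21/(0.32 × 20 × 63.91) = 0.0005134 kg/m³.
(x−vt)²/(4Dt) = (22.8)²/(4 × 2.5 × 130) = 0.3999; exp(−0.3999) = 0.6704.
C = 0.0005134 × 0.6704 = 0.000344 kg/m³.

0.000344 kg/m³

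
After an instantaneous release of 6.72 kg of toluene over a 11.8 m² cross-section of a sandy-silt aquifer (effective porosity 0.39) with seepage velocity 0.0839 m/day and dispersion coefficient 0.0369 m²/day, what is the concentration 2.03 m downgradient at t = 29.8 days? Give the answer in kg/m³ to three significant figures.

For an instantaneous plane source, C(x,t) = M/(n_e·A·√(4πDt)) · exp(−(x−vt)²/(4Dt)), with n_e·A the pore (flow) area.
Plume center vt = 0.0839 × 29.8 = 2.50022 m, so the well at 2.03 m is 0.47022 m upgradient of the peak.
√(4πDt) = 3.717 m, giving peak height M/(n_e·A·√(4πDt)) = 6.72/(0.39 × 11.8 × 3.717) = 0.3929 kg/m³.
(x−vt)²/(4Dt) = (-0.47022)²/(4 × 0.0369 × 29.8) = 0.05027; exp(−0.05027) = 0.9510.
C = 0.3929 × 0.9510 = 0.374 kg/m³.

0.374 kg/m³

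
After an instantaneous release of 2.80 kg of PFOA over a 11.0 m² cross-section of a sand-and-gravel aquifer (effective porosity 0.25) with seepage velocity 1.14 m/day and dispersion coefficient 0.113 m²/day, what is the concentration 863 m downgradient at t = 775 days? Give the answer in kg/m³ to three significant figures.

For an instantaneous plane source, C(x,t) = M/(n_e·A·√(4πDt)) · exp(−(x−vt)²/(4Dt)), with n_e·A the pore (flow) area.
Plume center vt = 1.14 × 775 = 883.5 m, so the well at 863 m is 20.5 m upgradient of the peak.
√(4πDt) = 33.17 m, giving peak height M/(n_e·A·√(4πDt)) = 2.80/(0.25 × 11.0 × 33.17) = 0.03070 kg/m³.
(x−vt)²/(4Dt) = (-20.5)²/(4 × 0.113 × 775) = 1.200; exp(−1.200) = 0.3012.
C = 0.03070 × 0.3012 = 0.00925 kg/m³.

0.00925 kg/m³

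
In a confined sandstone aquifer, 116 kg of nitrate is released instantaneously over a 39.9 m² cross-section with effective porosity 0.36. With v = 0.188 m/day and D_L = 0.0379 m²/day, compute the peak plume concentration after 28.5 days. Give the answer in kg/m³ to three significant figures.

The peak of an instantaneous 1D plume sits at x = vt; there the Gaussian factor is 1 and C_max = M/(n_e·A·√(4πDt)), where n_e·A is the pore area the mass is dissolved in.
√(4πDt) = √(4π × 0.0379 × 28.5) = 3.684 m, so C_max = 116/(0.36 × 39.9 × 3.684) = 2.19 kg/m³.

2.19 kg/m³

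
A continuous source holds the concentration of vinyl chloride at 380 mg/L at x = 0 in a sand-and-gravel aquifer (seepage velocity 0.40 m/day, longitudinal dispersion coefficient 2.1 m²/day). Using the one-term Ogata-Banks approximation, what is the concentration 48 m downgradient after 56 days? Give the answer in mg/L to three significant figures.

For a continuous step input, C/C₀ ≈ ½·erfc((x−vt)/(2√(Dt))).
vt = 0.40 × 56 = 22.4 m and 2√(Dt) = 2√(2.1 × 56) = 21.69 m.
Argument (x−vt)/(2√(Dt)) = (48 − 22.4)/21.69 = 1.180; ½·erfc(1.180) = 0.04758.
C = 380 × 0.04758 = 18.1 mg/L.

18.1 mg/L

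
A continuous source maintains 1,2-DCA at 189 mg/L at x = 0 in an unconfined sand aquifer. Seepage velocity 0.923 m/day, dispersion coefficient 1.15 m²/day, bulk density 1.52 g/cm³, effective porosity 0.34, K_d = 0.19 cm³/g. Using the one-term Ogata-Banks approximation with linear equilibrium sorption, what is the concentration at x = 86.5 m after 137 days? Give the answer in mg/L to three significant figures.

Retardation factor R = 1 + ρ_b·K_d/n = 1 + 1.52 × 0.19/0.34 = 1.849.
Sorption retards both mechanisms: v_R = v/R = 0.4992 m/day, D_R = D/R = 0.6220 m²/day.
v_R·t = 0.4992 × 137 = 68.3904 m; 2√(D_R t) = 18.46 m; argument = (86.5 − 68.3904)/18.46 = 0.9810.
C = C₀ × ½·erfc(0.9810) = 189 × 0.08267 = 15.6 mg/L.

15.6 mg/L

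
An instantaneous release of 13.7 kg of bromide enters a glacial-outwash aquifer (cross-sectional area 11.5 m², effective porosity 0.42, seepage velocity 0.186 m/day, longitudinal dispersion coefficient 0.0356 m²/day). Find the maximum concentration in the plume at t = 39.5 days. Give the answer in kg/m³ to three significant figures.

0.675 kg/m³

The peak of an instantaneous 1D plume sits at x = vt; there the Gaussian factor is 1 and C_max = M/(n_e·A·√(4πDt)), where n_e·A is the pore area the mass is dissolved in.
√(4πDt) = √(4π × 0.0356 × 39.5) = 4.204 m, so C_max = 13.7/(0.42 × 11.5 × 4.204) = 0.675 kg/m³.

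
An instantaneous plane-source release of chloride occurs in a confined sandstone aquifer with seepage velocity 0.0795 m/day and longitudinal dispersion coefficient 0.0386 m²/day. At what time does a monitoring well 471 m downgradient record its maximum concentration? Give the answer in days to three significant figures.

5920 days

For the 1D instantaneous-source solution, setting ∂C/∂t = 0 at fixed x gives v²t² + 2Dt − x² = 0, so t = (√(D² + v²x²) − D)/v².
√(D² + v²x²) = √(0.0386² + 0.0795² × 471²) = 37.44; v² = 0.00632025.
t = (37.44 − 0.0386)/0.00632025 = 5920 days (vs. the pure-advection estimate x/v = 5920 d).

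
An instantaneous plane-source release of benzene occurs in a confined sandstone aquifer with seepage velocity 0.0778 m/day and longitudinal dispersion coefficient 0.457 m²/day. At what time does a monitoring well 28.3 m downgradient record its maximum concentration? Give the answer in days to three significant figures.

296 days

For the 1D instantaneous-source solution, setting ∂C/∂t = 0 at fixed x gives v²t² + 2Dt − x² = 0, so t = (√(D² + v²x²) − D)/v².
√(D² + v²x²) = √(0.457² + 0.0778² × 28.3²) = 2.249; v² = 0.00605284.
t = (2.249 − 0.457)/0.00605284 = 296 days (vs. the pure-advection estimate x/v = 364 d).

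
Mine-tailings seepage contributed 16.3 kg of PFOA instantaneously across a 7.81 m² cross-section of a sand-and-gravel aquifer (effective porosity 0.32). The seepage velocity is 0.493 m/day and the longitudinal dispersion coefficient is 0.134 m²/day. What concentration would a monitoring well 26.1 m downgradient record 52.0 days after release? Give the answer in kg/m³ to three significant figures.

For an instantaneous plane source, C(x,t) = M/(n_e·A·√(4πDt)) · exp(−(x−vt)²/(4Dt)), with n_e·A the pore (flow) area.
Plume center vt = 0.493 × 52.0 = 25.636 m, so the well at 26.1 m is 0.464 m downgradient of the peak.
√(4πDt) = 9.357 m, giving peak height M/(n_e·A·√(4πDt)) = 16.3/(0.32 × 7.81 × 9.357) = 0.6970 kg/m³.
(x−vt)²/(4Dt) = (0.464)²/(4 × 0.134 × 52.0) = 0.007724; exp(−0.007724) = 0.9923.
C = 0.6970 × 0.9923 = 0.692 kg/m³.

0.692 kg/m³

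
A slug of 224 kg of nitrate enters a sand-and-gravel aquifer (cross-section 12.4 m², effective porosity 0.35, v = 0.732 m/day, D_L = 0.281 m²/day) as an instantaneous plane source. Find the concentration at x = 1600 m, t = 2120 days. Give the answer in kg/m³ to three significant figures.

For an instantaneous plane source, C(x,t) = M/(n_e·A·√(4πDt)) · exp(−(x−vt)²/(4Dt)), with n_e·A the pore (flow) area.
Plume center vt = 0.732 × 2120 = 1551.84 m, so the well at 1600 m is 48.16 m downgradient of the peak.
√(4πDt) = 86.52 m, giving peak height M/(n_e·A·√(4πDt)) = 224/(0.35 × 12.4 × 86.52) = 0.5965 kg/m³.
(x−vt)²/(4Dt) = (48.16)²/(4 × 0.281 × 2120) = 0.9734; exp(−0.9734) = 0.3778.
C = 0.5965 × 0.3778 = 0.225 kg/m³.

0.225 kg/m³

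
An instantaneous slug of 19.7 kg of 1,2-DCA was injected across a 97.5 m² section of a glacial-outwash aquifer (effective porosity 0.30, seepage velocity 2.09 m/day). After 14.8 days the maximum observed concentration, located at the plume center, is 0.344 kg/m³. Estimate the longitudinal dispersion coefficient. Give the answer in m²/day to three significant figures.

0.0206 m²/day

At the plume center C_max = M/(n_e·A·√(4πDt)), so D = M²/(4πt·(n_e·A·C_max)²).
n_e·A·C_max = 0.30 × 97.5 × 0.344 = 10.06 kg/m.
D = 19.7²/(4π × 14.8 × 10.06²) = 0.0206 m²/day.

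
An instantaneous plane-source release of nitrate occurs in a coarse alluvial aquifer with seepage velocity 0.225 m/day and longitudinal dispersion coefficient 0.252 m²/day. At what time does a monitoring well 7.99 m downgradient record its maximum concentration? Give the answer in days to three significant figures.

30.9 days

For the 1D instantaneous-source solution, setting ∂C/∂t = 0 at fixed x gives v²t² + 2Dt − x² = 0, so t = (√(D² + v²x²) − D)/v².
√(D² + v²x²) = √(0.252² + 0.225² × 7.99²) = 1.815; v² = 0.050625.
t = (1.815 − 0.252)/0.050625 = 30.9 days (vs. the pure-advection estimate x/v = 35.5 d).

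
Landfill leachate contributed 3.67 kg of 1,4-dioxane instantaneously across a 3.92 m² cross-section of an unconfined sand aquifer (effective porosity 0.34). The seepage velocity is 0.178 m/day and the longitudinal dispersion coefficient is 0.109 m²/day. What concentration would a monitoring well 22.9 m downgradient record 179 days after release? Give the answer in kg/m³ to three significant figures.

For an instantaneous plane source, C(x,t) = M/(n_e·A·√(4πDt)) · exp(−(x−vt)²/(4Dt)), with n_e·A the pore (flow) area.
Plume center vt = 0.178 × 179 = 31.862 m, so the well at 22.9 m is 8.962 m upgradient of the peak.
√(4πDt) = 15.66 m, giving peak height M/(n_e·A·√(4πDt)) = 3.67/(0.34 × 3.92 × 15.66) = 0.1758 kg/m³.
(x−vt)²/(4Dt) = (-8.962)²/(4 × 0.109 × 179) = 1.029; exp(−1.029) = 0.3574.
C = 0.1758 × 0.3574 = 0.0628 kg/m³.

0.0628 kg/m³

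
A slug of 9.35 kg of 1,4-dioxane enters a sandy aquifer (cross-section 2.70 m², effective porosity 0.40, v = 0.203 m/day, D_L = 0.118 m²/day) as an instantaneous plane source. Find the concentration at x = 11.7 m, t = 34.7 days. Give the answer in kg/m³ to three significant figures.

For an instantaneous plane source, C(x,t) = M/(n_e·A·√(4πDt)) · exp(−(x−vt)²/(4Dt)), with n_e·A the pore (flow) area.
Plume center vt = 0.203 × 34.7 = 7.0441 m, so the well at 11.7 m is 4.6559 m downgradient of the peak.
√(4πDt) = 7.173 m, giving peak height M/(n_e·A·√(4πDt)) = 9.35/(0.40 × 2.70 × 7.173) = 1.207 kg/m³.
(x−vt)²/(4Dt) = (4.6559)²/(4 × 0.118 × 34.7) = 1.324; exp(−1.324) = 0.2661.
C = 1.207 × 0.2661 = 0.321 kg/m³.

0.321 kg/m³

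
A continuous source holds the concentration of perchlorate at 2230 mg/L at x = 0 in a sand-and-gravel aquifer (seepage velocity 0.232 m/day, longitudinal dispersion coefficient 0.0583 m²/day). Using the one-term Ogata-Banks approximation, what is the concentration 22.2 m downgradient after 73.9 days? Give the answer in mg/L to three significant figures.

For a continuous step input, C/C₀ ≈ ½·erfc((x−vt)/(2√(Dt))).
vt = 0.232 × 73.9 = 17.1448 m and 2√(Dt) = 2√(0.0583 × 73.9) = 4.151 m.
Argument (x−vt)/(2√(Dt)) = (22.2 − 17.1448)/4.151 = 1.218; ½·erfc(1.218) = 0.04249.
C = 2230 × 0.04249 = 94.8 mg/L.

94.8 mg/L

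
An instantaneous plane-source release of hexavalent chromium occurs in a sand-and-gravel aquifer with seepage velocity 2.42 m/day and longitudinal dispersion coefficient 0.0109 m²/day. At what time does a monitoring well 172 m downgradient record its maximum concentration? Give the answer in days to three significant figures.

71.1 days

For the 1D instantaneous-source solution, setting ∂C/∂t = 0 at fixed x gives v²t² + 2Dt − x² = 0, so t = (√(D² + v²x²) − D)/v².
√(D² + v²x²) = √(0.0109² + 2.42² × 172²) = 416.2; v² = 5.8564.
t = (416.2 − 0.0109)/5.8564 = 71.1 days (vs. the pure-advection estimate x/v = 71.1 d).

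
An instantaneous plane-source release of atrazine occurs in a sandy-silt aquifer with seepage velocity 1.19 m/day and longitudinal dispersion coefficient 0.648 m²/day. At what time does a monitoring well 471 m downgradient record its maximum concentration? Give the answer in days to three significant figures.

395 days

For the 1D instantaneous-source solution, setting ∂C/∂t = 0 at fixed x gives v²t² + 2Dt − x² = 0, so t = (√(D² + v²x²) − D)/v².
√(D² + v²x²) = √(0.648² + 1.19² × 471²) = 560.5; v² = 1.4161.
t = (560.5 − 0.648)/1.4161 = 395 days (vs. the pure-advection estimate x/v = 396 d).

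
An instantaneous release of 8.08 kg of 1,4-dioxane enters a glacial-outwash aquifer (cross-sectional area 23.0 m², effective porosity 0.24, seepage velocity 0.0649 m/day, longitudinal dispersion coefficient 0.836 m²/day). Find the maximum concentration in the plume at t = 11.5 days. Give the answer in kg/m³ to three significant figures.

0.133 kg/m³

The peak of an instantaneous 1D plume sits at x = vt; there the Gaussian factor is 1 and C_max = M/(n_e·A·√(4πDt)), where n_e·A is the pore area the mass is dissolved in.
√(4πDt) = √(4π × 0.836 × 11.5) = 10.99 m, so C_max = 8.08/(0.24 × 23.0 × 10.99) = 0.133 kg/m³.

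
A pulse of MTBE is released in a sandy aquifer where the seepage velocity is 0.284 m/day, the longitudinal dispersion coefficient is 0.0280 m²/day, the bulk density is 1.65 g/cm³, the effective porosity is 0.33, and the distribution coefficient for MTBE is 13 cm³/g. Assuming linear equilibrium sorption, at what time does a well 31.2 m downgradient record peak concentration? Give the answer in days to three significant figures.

7230 days

Retardation factor R = 1 + ρ_b·K_d/n = 1 + 1.65 × 13/0.33 = 66.00.
Sorption retards both mechanisms: v_R = v/R = 0.004303 m/day, D_R = D/R = 0.0004242 m²/day.
Peak time from v_R²t² + 2D_R t − x² = 0: t = (√(D_R² + v_R²x²) − D_R)/v_R².
√(D_R² + v_R²x²) = √(0.0004242² + 0.004303² × 31.2²) = 0.1343; v_R² = 1.852e-05.
t = (0.1343 − 0.0004242)/1.852e-05 = 7230 days.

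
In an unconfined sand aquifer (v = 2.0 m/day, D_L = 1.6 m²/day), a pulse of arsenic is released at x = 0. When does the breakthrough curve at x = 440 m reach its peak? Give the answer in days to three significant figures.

220 days

For the 1D instantaneous-source solution, setting ∂C/∂t = 0 at fixed x gives v²t² + 2Dt − x² = 0, so t = (√(D² + v²x²) − D)/v².
√(D² + v²x²) = √(1.6² + 2.0² × 440²) = 880.0; v² = 4.
t = (880.0 − 1.6)/4 = 220 days (vs. the pure-advection estimate x/v = 220 d).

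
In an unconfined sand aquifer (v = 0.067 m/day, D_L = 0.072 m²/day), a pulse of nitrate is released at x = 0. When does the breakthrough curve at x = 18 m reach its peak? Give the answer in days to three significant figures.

For the 1D instantaneous-source solution, setting ∂C/∂t = 0 at fixed x gives v²t² + 2Dt − x² = 0, so t = (√(D² + v²x²) − D)/v².
√(D² + v²x²) = √(0.072² + 0.067² × 18²) = 1.208; v² = 0.004489.
t = (1.208 − 0.072)/0.004489 = 253 days (vs. the pure-advection estimate x/v = 269 d).

253 days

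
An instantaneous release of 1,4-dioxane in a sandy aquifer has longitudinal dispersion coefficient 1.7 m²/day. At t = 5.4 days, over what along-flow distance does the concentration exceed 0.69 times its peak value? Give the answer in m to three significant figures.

The plume is Gaussian with σ = √(2Dt) = √(2 × 1.7 × 5.4) = 4.285 m.
C/C_peak = exp(−Δx²/(2σ²)) = 0.69 ⇒ Δx = σ·√(−2 ln 0.69) = 4.285 × 0.8615 = 3.692 m.
Width = 2Δx = 7.38 m.

7.38 m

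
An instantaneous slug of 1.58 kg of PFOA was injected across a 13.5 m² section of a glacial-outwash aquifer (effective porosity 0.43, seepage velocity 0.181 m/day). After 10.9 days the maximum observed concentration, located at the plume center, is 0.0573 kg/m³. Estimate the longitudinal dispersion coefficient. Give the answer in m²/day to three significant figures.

0.165 m²/day

At the plume center C_max = M/(n_e·A·√(4πDt)), so D = M²/(4πt·(n_e·A·C_max)²).
n_e·A·C_max = 0.43 × 13.5 × 0.0573 = 0.3326 kg/m.
D = 1.58²/(4π × 10.9 × 0.3326²) = 0.165 m²/day.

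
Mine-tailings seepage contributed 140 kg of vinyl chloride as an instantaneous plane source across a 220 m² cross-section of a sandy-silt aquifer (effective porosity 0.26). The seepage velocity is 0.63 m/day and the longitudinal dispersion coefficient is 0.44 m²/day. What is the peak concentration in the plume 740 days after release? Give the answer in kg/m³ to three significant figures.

The peak of an instantaneous 1D plume sits at x = vt; there the Gaussian factor is 1 and C_max = M/(n_e·A·√(4πDt)), where n_e·A is the pore area the mass is dissolved in.
√(4πDt) = √(4π × 0.44 × 740) = 63.97 m, so C_max = 140/(0.26 × 220 × 63.97) = 0.0383 kg/m³.

0.0383 kg/m³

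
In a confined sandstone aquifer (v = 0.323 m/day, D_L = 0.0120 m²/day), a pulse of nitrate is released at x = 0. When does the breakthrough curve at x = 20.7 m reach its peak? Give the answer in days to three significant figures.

For the 1D instantaneous-source solution, setting ∂C/∂t = 0 at fixed x gives v²t² + 2Dt − x² = 0, so t = (√(D² + v²x²) − D)/v².
√(D² + v²x²) = √(0.0120² + 0.323² × 20.7²) = 6.686; v² = 0.104329.
t = (6.686 − 0.0120)/0.104329 = 64.0 days (vs. the pure-advection estimate x/v = 64.1 d).

64.0 days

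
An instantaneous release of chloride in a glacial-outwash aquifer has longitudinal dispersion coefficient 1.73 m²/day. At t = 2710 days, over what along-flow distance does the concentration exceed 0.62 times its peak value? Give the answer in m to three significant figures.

The plume is Gaussian with σ = √(2Dt) = √(2 × 1.73 × 2710) = 96.83 m.
C/C_peak = exp(−Δx²/(2σ²)) = 0.62 ⇒ Δx = σ·√(−2 ln 0.62) = 96.83 × 0.9778 = 94.68 m.
Width = 2Δx = 189 m.

189 m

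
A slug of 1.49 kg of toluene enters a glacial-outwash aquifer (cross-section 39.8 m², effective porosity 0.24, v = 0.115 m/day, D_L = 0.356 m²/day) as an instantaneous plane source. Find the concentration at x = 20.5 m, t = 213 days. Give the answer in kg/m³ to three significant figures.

0.00479 kg/m³

For an instantaneous plane source, C(x,t) = M/(n_e·A·√(4πDt)) · exp(−(x−vt)²/(4Dt)), with n_e·A the pore (flow) area.
Plume center vt = 0.115 × 213 = 24.495 m, so the well at 20.5 m is 3.995 m upgradient of the peak.
√(4πDt) = 30.87 m, giving peak height M/(n_e·A·√(4πDt)) = 1.49/(0.24 × 39.8 × 30.87) = 0.005053 kg/m³.
(x−vt)²/(4Dt) = (-3.995)²/(4 × 0.356 × 213) = 0.05262; exp(−0.05262) = 0.9487.
C = 0.005053 × 0.9487 = 0.00479 kg/m³.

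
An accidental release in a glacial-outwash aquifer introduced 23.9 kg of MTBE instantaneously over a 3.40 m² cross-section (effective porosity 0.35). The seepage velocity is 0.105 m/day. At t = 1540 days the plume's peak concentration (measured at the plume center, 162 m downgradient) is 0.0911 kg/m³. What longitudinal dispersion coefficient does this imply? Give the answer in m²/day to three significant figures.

At the plume center C_max = M/(n_e·A·√(4πDt)), so D = M²/(4πt·(n_e·A·C_max)²).
n_e·A·C_max = 0.35 × 3.40 × 0.0911 = 0.1084 kg/m.
D = 23.9²/(4π × 1540 × 0.1084²) = 2.51 m²/day.

2.51 m²/day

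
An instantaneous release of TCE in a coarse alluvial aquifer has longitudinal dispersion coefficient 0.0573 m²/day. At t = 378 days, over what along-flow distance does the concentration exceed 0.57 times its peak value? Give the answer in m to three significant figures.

14.0 m

The plume is Gaussian with σ = √(2Dt) = √(2 × 0.0573 × 378) = 6.582 m.
C/C_peak = exp(−Δx²/(2σ²)) = 0.57 ⇒ Δx = σ·√(−2 ln 0.57) = 6.582 × 1.060 = 6.977 m.
Width = 2Δx = 14.0 m.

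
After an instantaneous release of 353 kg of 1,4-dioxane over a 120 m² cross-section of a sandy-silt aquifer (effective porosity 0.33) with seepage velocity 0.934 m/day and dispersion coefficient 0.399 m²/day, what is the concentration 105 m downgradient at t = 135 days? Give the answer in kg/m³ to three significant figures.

0.0435 kg/m³

For an instantaneous plane source, C(x,t) = M/(n_e·A·√(4πDt)) · exp(−(x−vt)²/(4Dt)), with n_e·A the pore (flow) area.
Plume center vt = 0.934 × 135 = 126.09 m, so the well at 105 m is 21.09 m upgradient of the peak.
√(4πDt) = 26.02 m, giving peak height M/(n_e·A·√(4πDt)) = 353/(0.33 × 120 × 26.02) = 0.3426 kg/m³.
(x−vt)²/(4Dt) = (-21.09)²/(4 × 0.399 × 135) = 2.064; exp(−2.064) = 0.1269.
C = 0.3426 × 0.1269 = 0.0435 kg/m³.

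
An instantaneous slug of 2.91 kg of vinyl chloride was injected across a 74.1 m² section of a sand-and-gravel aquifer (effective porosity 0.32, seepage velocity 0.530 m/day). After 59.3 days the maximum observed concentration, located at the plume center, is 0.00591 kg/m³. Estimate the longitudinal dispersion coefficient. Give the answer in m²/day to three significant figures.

0.579 m²/day

At the plume center C_max = M/(n_e·A·√(4πDt)), so D = M²/(4πt·(n_e·A·C_max)²).
n_e·A·C_max = 0.32 × 74.1 × 0.00591 = 0.1401 kg/m.
D = 2.91²/(4π × 59.3 × 0.1401²) = 0.579 m²/day.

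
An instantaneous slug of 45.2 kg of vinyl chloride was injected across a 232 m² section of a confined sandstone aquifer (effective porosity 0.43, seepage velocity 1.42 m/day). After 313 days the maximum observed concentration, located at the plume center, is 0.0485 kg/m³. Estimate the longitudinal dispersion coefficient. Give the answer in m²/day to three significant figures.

0.0222 m²/day

At the plume center C_max = M/(n_e·A·√(4πDt)), so D = M²/(4πt·(n_e·A·C_max)²).
n_e·A·C_max = 0.43 × 232 × 0.0485 = 4.838 kg/m.
D = 45.2²/(4π × 313 × 4.838²) = 0.0222 m²/day.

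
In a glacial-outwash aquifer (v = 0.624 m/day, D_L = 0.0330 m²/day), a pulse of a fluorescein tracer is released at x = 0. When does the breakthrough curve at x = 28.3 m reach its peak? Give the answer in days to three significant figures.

45.3 days

For the 1D instantaneous-source solution, setting ∂C/∂t = 0 at fixed x gives v²t² + 2Dt − x² = 0, so t = (√(D² + v²x²) − D)/v².
√(D² + v²x²) = √(0.0330² + 0.624² × 28.3²) = 17.66; v² = 0.389376.
t = (17.66 − 0.0330)/0.389376 = 45.3 days (vs. the pure-advection estimate x/v = 45.4 d).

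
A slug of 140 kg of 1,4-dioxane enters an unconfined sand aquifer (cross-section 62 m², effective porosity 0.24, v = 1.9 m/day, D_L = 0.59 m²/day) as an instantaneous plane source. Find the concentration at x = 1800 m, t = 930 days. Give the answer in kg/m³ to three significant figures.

For an instantaneous plane source, C(x,t) = M/(n_e·A·√(4πDt)) · exp(−(x−vt)²/(4Dt)), with n_e·A the pore (flow) area.
Plume center vt = 1.9 × 930 = 1767 m, so the well at 1800 m is 33 m downgradient of the peak.
√(4πDt) = 83.04 m, giving peak height M/(n_e·A·√(4πDt)) = 140/(0.24 × 62 × 83.04) = 0.1133 kg/m³.
(x−vt)²/(4Dt) = (33)²/(4 × 0.59 × 930) = 0.4962; exp(−0.4962) = 0.6088.
C = 0.1133 × 0.6088 = 0.0690 kg/m³.

0.0690 kg/m³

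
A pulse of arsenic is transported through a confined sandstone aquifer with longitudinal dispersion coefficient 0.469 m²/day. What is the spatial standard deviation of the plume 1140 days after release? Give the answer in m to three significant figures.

32.7 m

Dispersive spreading gives a Gaussian with σ² = 2Dt; advection only shifts the center.
σ = √(2 × 0.469 × 1140) = 32.7 m.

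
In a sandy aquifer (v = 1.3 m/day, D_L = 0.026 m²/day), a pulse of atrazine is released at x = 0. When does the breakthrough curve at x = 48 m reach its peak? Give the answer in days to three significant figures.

For the 1D instantaneous-source solution, setting ∂C/∂t = 0 at fixed x gives v²t² + 2Dt − x² = 0, so t = (√(D² + v²x²) − D)/v².
√(D² + v²x²) = √(0.026² + 1.3² × 48²) = 62.40; v² = 1.69.
t = (62.40 − 0.026)/1.69 = 36.9 days (vs. the pure-advection estimate x/v = 36.9 d).

36.9 days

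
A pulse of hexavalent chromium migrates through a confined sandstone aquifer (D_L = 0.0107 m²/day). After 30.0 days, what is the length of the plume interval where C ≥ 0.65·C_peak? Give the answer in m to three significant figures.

1.49 m

The plume is Gaussian with σ = √(2Dt) = √(2 × 0.0107 × 30.0) = 0.8012 m.
C/C_peak = exp(−Δx²/(2σ²)) = 0.65 ⇒ Δx = σ·√(−2 ln 0.65) = 0.8012 × 0.9282 = 0.7437 m.
Width = 2Δx = 1.49 m.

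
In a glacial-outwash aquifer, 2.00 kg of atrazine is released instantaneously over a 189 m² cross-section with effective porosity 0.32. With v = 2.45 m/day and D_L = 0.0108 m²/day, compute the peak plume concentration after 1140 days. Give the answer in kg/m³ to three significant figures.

0.00266 kg/m³

The peak of an instantaneous 1D plume sits at x = vt; there the Gaussian factor is 1 and C_max = M/(n_e·A·√(4πDt)), where n_e·A is the pore area the mass is dissolved in.
√(4πDt) = √(4π × 0.0108 × 1140) = 12.44 m, so C_max = 2.00/(0.32 × 189 × 12.44) = 0.00266 kg/m³.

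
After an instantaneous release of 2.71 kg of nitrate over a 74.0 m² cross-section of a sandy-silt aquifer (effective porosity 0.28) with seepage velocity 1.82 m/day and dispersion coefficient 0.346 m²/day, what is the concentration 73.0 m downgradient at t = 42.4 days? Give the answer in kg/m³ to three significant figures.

0.00716 kg/m³

For an instantaneous plane source, C(x,t) = M/(n_e·A·√(4πDt)) · exp(−(x−vt)²/(4Dt)), with n_e·A the pore (flow) area.
Plume center vt = 1.82 × 42.4 = 77.168 m, so the well at 73.0 m is 4.168 m upgradient of the peak.
√(4πDt) = 13.58 m, giving peak height M/(n_e·A·√(4πDt)) = 2.71/(0.28 × 74.0 × 13.58) = 0.009631 kg/m³.
(x−vt)²/(4Dt) = (-4.168)²/(4 × 0.346 × 42.4) = 0.2960; exp(−0.2960) = 0.7438.
C = 0.009631 × 0.7438 = 0.00716 kg/m³.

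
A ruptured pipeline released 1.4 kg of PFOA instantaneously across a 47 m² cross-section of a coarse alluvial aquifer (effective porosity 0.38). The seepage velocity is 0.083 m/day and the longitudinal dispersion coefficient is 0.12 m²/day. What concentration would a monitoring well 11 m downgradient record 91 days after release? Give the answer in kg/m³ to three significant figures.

For an instantaneous plane source, C(x,t) = M/(n_e·A·√(4πDt)) · exp(−(x−vt)²/(4Dt)), with n_e·A the pore (flow) area.
Plume center vt = 0.083 × 91 = 7.553 m, so the well at 11 m is 3.447 m downgradient of the peak.
√(4πDt) = 11.71 m, giving peak height M/(n_e·A·√(4πDt)) = 1.4/(0.38 × 47 × 11.71) = 0.006694 kg/m³.
(x−vt)²/(4Dt) = (3.447)²/(4 × 0.12 × 91) = 0.2720; exp(−0.2720) = 0.7619.
C = 0.006694 × 0.7619 = 0.00510 kg/m³.

0.00510 kg/m³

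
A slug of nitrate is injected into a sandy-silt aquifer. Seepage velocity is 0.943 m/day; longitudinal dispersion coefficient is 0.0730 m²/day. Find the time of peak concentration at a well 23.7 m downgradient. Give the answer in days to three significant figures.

25.1 days

For the 1D instantaneous-source solution, setting ∂C/∂t = 0 at fixed x gives v²t² + 2Dt − x² = 0, so t = (√(D² + v²x²) − D)/v².
√(D² + v²x²) = √(0.0730² + 0.943² × 23.7²) = 22.35; v² = 0.889249.
t = (22.35 − 0.0730)/0.889249 = 25.1 days (vs. the pure-advection estimate x/v = 25.1 d).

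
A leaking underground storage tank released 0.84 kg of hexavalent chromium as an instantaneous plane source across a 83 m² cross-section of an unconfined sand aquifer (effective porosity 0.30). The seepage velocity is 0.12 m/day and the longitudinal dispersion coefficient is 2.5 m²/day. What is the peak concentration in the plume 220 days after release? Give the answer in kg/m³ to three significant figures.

0.000406 kg/m³

The peak of an instantaneous 1D plume sits at x = vt; there the Gaussian factor is 1 and C_max = M/(n_e·A·√(4πDt)), where n_e·A is the pore area the mass is dissolved in.
√(4πDt) = √(4π × 2.5 × 220) = 83.14 m, so C_max = 0.84/(0.30 × 83 × 83.14) = 0.000406 kg/m³.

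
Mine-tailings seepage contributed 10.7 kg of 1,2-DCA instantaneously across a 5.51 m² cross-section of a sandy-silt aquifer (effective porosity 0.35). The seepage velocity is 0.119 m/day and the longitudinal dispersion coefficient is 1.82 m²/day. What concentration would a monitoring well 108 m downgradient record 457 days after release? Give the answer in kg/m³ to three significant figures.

For an instantaneous plane source, C(x,t) = M/(n_e·A·√(4πDt)) · exp(−(x−vt)²/(4Dt)), with n_e·A the pore (flow) area.
Plume center vt = 0.119 × 457 = 54.383 m, so the well at 108 m is 53.617 m downgradient of the peak.
√(4πDt) = 102.2 m, giving peak height M/(n_e·A·√(4πDt)) = 10.7/(0.35 × 5.51 × 102.2) = 0.05429 kg/m³.
(x−vt)²/(4Dt) = (53.617)²/(4 × 1.82 × 457) = 0.8641; exp(−0.8641) = 0.4214.
C = 0.05429 × 0.4214 = 0.0229 kg/m³.

0.0229 kg/m³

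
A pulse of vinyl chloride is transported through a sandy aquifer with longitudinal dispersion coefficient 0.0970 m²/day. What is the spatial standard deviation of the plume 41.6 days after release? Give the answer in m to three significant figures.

Dispersive spreading gives a Gaussian with σ² = 2Dt; advection only shifts the center.
σ = √(2 × 0.0970 × 41.6) = 2.84 m.

2.84 m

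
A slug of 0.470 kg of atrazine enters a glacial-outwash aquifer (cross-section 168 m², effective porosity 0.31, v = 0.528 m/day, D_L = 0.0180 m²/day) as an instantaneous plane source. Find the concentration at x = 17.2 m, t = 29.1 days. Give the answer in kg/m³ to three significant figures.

0.000705 kg/m³

For an instantaneous plane source, C(x,t) = M/(n_e·A·√(4πDt)) · exp(−(x−vt)²/(4Dt)), with n_e·A the pore (flow) area.
Plume center vt = 0.528 × 29.1 = 15.3648 m, so the well at 17.2 m is 1.8352 m downgradient of the peak.
√(4πDt) = 2.566 m, giving peak height M/(n_e·A·√(4πDt)) = 0.470/(0.31 × 168 × 2.566) = 0.003517 kg/m³.
(x−vt)²/(4Dt) = (1.8352)²/(4 × 0.0180 × 29.1) = 1.607; exp(−1.607) = 0.2005.
C = 0.003517 × 0.2005 = 0.000705 kg/m³.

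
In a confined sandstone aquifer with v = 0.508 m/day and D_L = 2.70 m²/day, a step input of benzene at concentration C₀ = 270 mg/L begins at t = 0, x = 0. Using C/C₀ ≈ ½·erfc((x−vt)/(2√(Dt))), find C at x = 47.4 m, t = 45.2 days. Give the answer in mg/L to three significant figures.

For a continuous step input, C/C₀ ≈ ½·erfc((x−vt)/(2√(Dt))).
vt = 0.508 × 45.2 = 22.9616 m and 2√(Dt) = 2√(2.70 × 45.2) = 22.09 m.
Argument (x−vt)/(2√(Dt)) = (47.4 − 22.9616)/22.09 = 1.106; ½·erfc(1.106) = 0.05889.
C = 270 × 0.05889 = 15.9 mg/L.

15.9 mg/L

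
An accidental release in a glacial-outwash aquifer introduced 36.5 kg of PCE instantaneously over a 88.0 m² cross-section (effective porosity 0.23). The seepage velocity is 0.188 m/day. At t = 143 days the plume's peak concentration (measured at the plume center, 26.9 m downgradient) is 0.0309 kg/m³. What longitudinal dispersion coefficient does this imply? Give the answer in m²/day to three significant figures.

At the plume center C_max = M/(n_e·A·√(4πDt)), so D = M²/(4πt·(n_e·A·C_max)²).
n_e·A·C_max = 0.23 × 88.0 × 0.0309 = 0.6254 kg/m.
D = 36.5²/(4π × 143 × 0.6254²) = 1.90 m²/day.

1.90 m²/day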